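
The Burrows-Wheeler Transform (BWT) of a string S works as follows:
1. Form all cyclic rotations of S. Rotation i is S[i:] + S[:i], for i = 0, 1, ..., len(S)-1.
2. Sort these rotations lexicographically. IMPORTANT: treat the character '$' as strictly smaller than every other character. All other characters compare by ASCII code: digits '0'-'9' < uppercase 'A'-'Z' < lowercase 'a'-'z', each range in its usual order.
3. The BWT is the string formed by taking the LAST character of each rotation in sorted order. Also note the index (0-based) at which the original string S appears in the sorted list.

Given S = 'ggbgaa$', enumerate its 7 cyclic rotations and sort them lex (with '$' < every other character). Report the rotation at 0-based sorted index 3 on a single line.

Answer: bgaa$gg

Derivation:
All 7 rotations (rotation i = S[i:]+S[:i]):
  rot[0] = ggbgaa$
  rot[1] = gbgaa$g
  rot[2] = bgaa$gg
  rot[3] = gaa$ggb
  rot[4] = aa$ggbg
  rot[5] = a$ggbga
  rot[6] = $ggbgaa
Sorted (with $ < everything):
  sorted[0] = $ggbgaa
  sorted[1] = a$ggbga
  sorted[2] = aa$ggbg
  sorted[3] = bgaa$gg
  sorted[4] = gaa$ggb
  sorted[5] = gbgaa$g
  sorted[6] = ggbgaa$
sorted[3] = bgaa$gg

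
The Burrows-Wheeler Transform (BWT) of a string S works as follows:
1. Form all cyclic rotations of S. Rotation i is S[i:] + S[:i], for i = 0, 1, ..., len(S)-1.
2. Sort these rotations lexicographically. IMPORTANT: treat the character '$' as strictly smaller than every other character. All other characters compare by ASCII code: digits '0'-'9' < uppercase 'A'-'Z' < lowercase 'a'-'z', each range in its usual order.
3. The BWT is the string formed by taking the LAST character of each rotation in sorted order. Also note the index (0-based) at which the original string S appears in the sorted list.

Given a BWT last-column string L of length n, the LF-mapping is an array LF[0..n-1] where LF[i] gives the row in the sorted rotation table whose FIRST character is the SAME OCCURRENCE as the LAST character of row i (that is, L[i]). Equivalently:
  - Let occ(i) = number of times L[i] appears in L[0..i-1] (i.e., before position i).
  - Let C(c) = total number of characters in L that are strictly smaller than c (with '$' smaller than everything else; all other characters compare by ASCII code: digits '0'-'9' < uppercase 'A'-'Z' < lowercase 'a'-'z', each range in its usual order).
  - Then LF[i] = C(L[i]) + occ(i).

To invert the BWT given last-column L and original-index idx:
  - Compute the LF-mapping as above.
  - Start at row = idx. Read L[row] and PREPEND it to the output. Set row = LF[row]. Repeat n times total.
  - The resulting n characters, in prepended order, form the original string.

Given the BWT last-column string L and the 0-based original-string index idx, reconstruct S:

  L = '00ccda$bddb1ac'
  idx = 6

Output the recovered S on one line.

Answer: bbcdc1daadc00$

Derivation:
LF mapping: 1 2 8 9 11 4 0 6 12 13 7 3 5 10
Walk LF starting at row 6, prepending L[row]:
  step 1: row=6, L[6]='$', prepend. Next row=LF[6]=0
  step 2: row=0, L[0]='0', prepend. Next row=LF[0]=1
  step 3: row=1, L[1]='0', prepend. Next row=LF[1]=2
  step 4: row=2, L[2]='c', prepend. Next row=LF[2]=8
  step 5: row=8, L[8]='d', prepend. Next row=LF[8]=12
  step 6: row=12, L[12]='a', prepend. Next row=LF[12]=5
  step 7: row=5, L[5]='a', prepend. Next row=LF[5]=4
  step 8: row=4, L[4]='d', prepend. Next row=LF[4]=11
  step 9: row=11, L[11]='1', prepend. Next row=LF[11]=3
  step 10: row=3, L[3]='c', prepend. Next row=LF[3]=9
  step 11: row=9, L[9]='d', prepend. Next row=LF[9]=13
  step 12: row=13, L[13]='c', prepend. Next row=LF[13]=10
  step 13: row=10, L[10]='b', prepend. Next row=LF[10]=7
  step 14: row=7, L[7]='b', prepend. Next row=LF[7]=6
Reversed output: bbcdc1daadc00$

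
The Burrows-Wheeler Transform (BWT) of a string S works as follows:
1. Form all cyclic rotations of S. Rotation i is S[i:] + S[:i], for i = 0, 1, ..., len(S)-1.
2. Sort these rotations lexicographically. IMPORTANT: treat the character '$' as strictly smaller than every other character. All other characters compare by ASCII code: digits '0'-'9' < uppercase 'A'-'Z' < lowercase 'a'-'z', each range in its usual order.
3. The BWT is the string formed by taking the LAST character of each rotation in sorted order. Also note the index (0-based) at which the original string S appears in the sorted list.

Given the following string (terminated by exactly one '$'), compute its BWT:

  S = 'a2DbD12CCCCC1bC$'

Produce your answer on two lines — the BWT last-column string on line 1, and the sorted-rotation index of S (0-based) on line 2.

Answer: CDC1abCCCC2b2$1D
13

Derivation:
All 16 rotations (rotation i = S[i:]+S[:i]):
  rot[0] = a2DbD12CCCCC1bC$
  rot[1] = 2DbD12CCCCC1bC$a
  rot[2] = DbD12CCCCC1bC$a2
  rot[3] = bD12CCCCC1bC$a2D
  rot[4] = D12CCCCC1bC$a2Db
  rot[5] = 12CCCCC1bC$a2DbD
  rot[6] = 2CCCCC1bC$a2DbD1
  rot[7] = CCCCC1bC$a2DbD12
  rot[8] = CCCC1bC$a2DbD12C
  rot[9] = CCC1bC$a2DbD12CC
  rot[10] = CC1bC$a2DbD12CCC
  rot[11] = C1bC$a2DbD12CCCC
  rot[12] = 1bC$a2DbD12CCCCC
  rot[13] = bC$a2DbD12CCCCC1
  rot[14] = C$a2DbD12CCCCC1b
  rot[15] = $a2DbD12CCCCC1bC
Sorted (with $ < everything):
  sorted[0] = $a2DbD12CCCCC1bC  (last char: 'C')
  sorted[1] = 12CCCCC1bC$a2DbD  (last char: 'D')
  sorted[2] = 1bC$a2DbD12CCCCC  (last char: 'C')
  sorted[3] = 2CCCCC1bC$a2DbD1  (last char: '1')
  sorted[4] = 2DbD12CCCCC1bC$a  (last char: 'a')
  sorted[5] = C$a2DbD12CCCCC1b  (last char: 'b')
  sorted[6] = C1bC$a2DbD12CCCC  (last char: 'C')
  sorted[7] = CC1bC$a2DbD12CCC  (last char: 'C')
  sorted[8] = CCC1bC$a2DbD12CC  (last char: 'C')
  sorted[9] = CCCC1bC$a2DbD12C  (last char: 'C')
  sorted[10] = CCCCC1bC$a2DbD12  (last char: '2')
  sorted[11] = D12CCCCC1bC$a2Db  (last char: 'b')
  sorted[12] = DbD12CCCCC1bC$a2  (last char: '2')
  sorted[13] = a2DbD12CCCCC1bC$  (last char: '$')
  sorted[14] = bC$a2DbD12CCCCC1  (last char: '1')
  sorted[15] = bD12CCCCC1bC$a2D  (last char: 'D')
Last column: CDC1abCCCC2b2$1D
Original string S is at sorted index 13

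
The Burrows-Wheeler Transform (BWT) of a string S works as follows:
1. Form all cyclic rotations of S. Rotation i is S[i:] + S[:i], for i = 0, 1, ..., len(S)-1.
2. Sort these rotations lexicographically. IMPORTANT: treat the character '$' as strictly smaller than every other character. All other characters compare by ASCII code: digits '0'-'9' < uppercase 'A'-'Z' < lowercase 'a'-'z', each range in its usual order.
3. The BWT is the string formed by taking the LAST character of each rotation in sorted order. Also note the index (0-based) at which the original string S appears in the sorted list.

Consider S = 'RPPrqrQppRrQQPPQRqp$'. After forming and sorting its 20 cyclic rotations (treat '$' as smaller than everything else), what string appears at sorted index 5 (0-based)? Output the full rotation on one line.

All 20 rotations (rotation i = S[i:]+S[:i]):
  rot[0] = RPPrqrQppRrQQPPQRqp$
  rot[1] = PPrqrQppRrQQPPQRqp$R
  rot[2] = PrqrQppRrQQPPQRqp$RP
  rot[3] = rqrQppRrQQPPQRqp$RPP
  rot[4] = qrQppRrQQPPQRqp$RPPr
  rot[5] = rQppRrQQPPQRqp$RPPrq
  rot[6] = QppRrQQPPQRqp$RPPrqr
  rot[7] = ppRrQQPPQRqp$RPPrqrQ
  rot[8] = pRrQQPPQRqp$RPPrqrQp
  rot[9] = RrQQPPQRqp$RPPrqrQpp
  rot[10] = rQQPPQRqp$RPPrqrQppR
  rot[11] = QQPPQRqp$RPPrqrQppRr
  rot[12] = QPPQRqp$RPPrqrQppRrQ
  rot[13] = PPQRqp$RPPrqrQppRrQQ
  rot[14] = PQRqp$RPPrqrQppRrQQP
  rot[15] = QRqp$RPPrqrQppRrQQPP
  rot[16] = Rqp$RPPrqrQppRrQQPPQ
  rot[17] = qp$RPPrqrQppRrQQPPQR
  rot[18] = p$RPPrqrQppRrQQPPQRq
  rot[19] = $RPPrqrQppRrQQPPQRqp
Sorted (with $ < everything):
  sorted[0] = $RPPrqrQppRrQQPPQRqp
  sorted[1] = PPQRqp$RPPrqrQppRrQQ
  sorted[2] = PPrqrQppRrQQPPQRqp$R
  sorted[3] = PQRqp$RPPrqrQppRrQQP
  sorted[4] = PrqrQppRrQQPPQRqp$RP
  sorted[5] = QPPQRqp$RPPrqrQppRrQ
  sorted[6] = QQPPQRqp$RPPrqrQppRr
  sorted[7] = QRqp$RPPrqrQppRrQQPP
  sorted[8] = QppRrQQPPQRqp$RPPrqr
  sorted[9] = RPPrqrQppRrQQPPQRqp$
  sorted[10] = Rqp$RPPrqrQppRrQQPPQ
  sorted[11] = RrQQPPQRqp$RPPrqrQpp
  sorted[12] = p$RPPrqrQppRrQQPPQRq
  sorted[13] = pRrQQPPQRqp$RPPrqrQp
  sorted[14] = ppRrQQPPQRqp$RPPrqrQ
  sorted[15] = qp$RPPrqrQppRrQQPPQR
  sorted[16] = qrQppRrQQPPQRqp$RPPr
  sorted[17] = rQQPPQRqp$RPPrqrQppR
  sorted[18] = rQppRrQQPPQRqp$RPPrq
  sorted[19] = rqrQppRrQQPPQRqp$RPP
sorted[5] = QPPQRqp$RPPrqrQppRrQ

Answer: QPPQRqp$RPPrqrQppRrQ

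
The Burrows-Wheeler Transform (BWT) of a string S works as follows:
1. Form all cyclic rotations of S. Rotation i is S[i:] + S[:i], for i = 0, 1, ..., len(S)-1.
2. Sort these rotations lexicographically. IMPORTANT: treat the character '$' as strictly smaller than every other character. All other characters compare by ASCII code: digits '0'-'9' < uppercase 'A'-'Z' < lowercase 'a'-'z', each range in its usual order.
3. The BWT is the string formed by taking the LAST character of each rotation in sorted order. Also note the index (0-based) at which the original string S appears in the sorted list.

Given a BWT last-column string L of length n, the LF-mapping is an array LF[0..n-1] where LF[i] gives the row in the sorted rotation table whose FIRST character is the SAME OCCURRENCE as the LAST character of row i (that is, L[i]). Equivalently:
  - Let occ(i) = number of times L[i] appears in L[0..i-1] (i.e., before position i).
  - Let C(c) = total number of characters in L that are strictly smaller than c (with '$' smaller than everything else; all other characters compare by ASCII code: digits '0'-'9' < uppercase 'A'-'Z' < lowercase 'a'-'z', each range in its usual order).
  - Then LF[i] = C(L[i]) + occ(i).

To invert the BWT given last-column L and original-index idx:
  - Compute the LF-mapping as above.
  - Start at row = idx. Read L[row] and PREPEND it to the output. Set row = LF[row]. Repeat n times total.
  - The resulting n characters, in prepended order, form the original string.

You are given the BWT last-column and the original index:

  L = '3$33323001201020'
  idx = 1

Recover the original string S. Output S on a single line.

LF mapping: 11 0 12 13 14 8 15 1 2 6 9 3 7 4 10 5
Walk LF starting at row 1, prepending L[row]:
  step 1: row=1, L[1]='$', prepend. Next row=LF[1]=0
  step 2: row=0, L[0]='3', prepend. Next row=LF[0]=11
  step 3: row=11, L[11]='0', prepend. Next row=LF[11]=3
  step 4: row=3, L[3]='3', prepend. Next row=LF[3]=13
  step 5: row=13, L[13]='0', prepend. Next row=LF[13]=4
  step 6: row=4, L[4]='3', prepend. Next row=LF[4]=14
  step 7: row=14, L[14]='2', prepend. Next row=LF[14]=10
  step 8: row=10, L[10]='2', prepend. Next row=LF[10]=9
  step 9: row=9, L[9]='1', prepend. Next row=LF[9]=6
  step 10: row=6, L[6]='3', prepend. Next row=LF[6]=15
  step 11: row=15, L[15]='0', prepend. Next row=LF[15]=5
  step 12: row=5, L[5]='2', prepend. Next row=LF[5]=8
  step 13: row=8, L[8]='0', prepend. Next row=LF[8]=2
  step 14: row=2, L[2]='3', prepend. Next row=LF[2]=12
  step 15: row=12, L[12]='1', prepend. Next row=LF[12]=7
  step 16: row=7, L[7]='0', prepend. Next row=LF[7]=1
Reversed output: 013020312230303$

Answer: 013020312230303$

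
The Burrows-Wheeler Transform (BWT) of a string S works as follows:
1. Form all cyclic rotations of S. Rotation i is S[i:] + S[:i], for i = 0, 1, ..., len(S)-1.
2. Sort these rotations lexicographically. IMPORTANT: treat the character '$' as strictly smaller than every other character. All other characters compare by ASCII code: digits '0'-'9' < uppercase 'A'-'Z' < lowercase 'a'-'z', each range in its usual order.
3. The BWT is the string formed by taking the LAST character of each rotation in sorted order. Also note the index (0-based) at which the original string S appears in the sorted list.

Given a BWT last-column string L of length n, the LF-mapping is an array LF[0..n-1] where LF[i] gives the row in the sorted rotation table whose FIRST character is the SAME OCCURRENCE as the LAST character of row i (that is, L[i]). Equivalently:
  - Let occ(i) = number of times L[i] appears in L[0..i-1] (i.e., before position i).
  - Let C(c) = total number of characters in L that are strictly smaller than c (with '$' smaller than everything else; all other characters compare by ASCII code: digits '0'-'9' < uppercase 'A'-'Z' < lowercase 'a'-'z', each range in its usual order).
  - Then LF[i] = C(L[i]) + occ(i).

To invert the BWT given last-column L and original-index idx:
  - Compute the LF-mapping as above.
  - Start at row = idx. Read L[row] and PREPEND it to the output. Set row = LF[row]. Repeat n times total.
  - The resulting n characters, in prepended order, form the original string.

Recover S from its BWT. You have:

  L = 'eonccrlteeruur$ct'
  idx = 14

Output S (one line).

LF mapping: 4 9 8 1 2 10 7 13 5 6 11 15 16 12 0 3 14
Walk LF starting at row 14, prepending L[row]:
  step 1: row=14, L[14]='$', prepend. Next row=LF[14]=0
  step 2: row=0, L[0]='e', prepend. Next row=LF[0]=4
  step 3: row=4, L[4]='c', prepend. Next row=LF[4]=2
  step 4: row=2, L[2]='n', prepend. Next row=LF[2]=8
  step 5: row=8, L[8]='e', prepend. Next row=LF[8]=5
  step 6: row=5, L[5]='r', prepend. Next row=LF[5]=10
  step 7: row=10, L[10]='r', prepend. Next row=LF[10]=11
  step 8: row=11, L[11]='u', prepend. Next row=LF[11]=15
  step 9: row=15, L[15]='c', prepend. Next row=LF[15]=3
  step 10: row=3, L[3]='c', prepend. Next row=LF[3]=1
  step 11: row=1, L[1]='o', prepend. Next row=LF[1]=9
  step 12: row=9, L[9]='e', prepend. Next row=LF[9]=6
  step 13: row=6, L[6]='l', prepend. Next row=LF[6]=7
  step 14: row=7, L[7]='t', prepend. Next row=LF[7]=13
  step 15: row=13, L[13]='r', prepend. Next row=LF[13]=12
  step 16: row=12, L[12]='u', prepend. Next row=LF[12]=16
  step 17: row=16, L[16]='t', prepend. Next row=LF[16]=14
Reversed output: turtleoccurrence$

Answer: turtleoccurrence$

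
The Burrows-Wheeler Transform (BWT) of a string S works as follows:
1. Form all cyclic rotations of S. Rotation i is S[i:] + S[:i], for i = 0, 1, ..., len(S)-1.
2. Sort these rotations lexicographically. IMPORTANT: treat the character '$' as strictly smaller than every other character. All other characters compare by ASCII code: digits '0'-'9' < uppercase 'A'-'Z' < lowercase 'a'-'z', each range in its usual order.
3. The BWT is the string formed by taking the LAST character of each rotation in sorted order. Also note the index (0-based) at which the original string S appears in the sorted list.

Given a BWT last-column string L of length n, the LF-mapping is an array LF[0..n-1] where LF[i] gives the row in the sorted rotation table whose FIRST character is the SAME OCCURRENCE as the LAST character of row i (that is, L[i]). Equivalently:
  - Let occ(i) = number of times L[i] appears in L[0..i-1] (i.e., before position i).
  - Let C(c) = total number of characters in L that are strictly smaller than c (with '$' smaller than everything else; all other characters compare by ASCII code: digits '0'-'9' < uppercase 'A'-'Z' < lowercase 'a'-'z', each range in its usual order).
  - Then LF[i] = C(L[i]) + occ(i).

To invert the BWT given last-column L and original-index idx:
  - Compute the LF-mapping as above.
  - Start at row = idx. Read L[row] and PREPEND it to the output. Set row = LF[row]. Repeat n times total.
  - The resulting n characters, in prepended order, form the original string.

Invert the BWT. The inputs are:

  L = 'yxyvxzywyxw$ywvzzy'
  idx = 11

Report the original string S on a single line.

Answer: yxvwxwyvyzzzwyyxy$

Derivation:
LF mapping: 9 6 10 1 7 15 11 3 12 8 4 0 13 5 2 16 17 14
Walk LF starting at row 11, prepending L[row]:
  step 1: row=11, L[11]='$', prepend. Next row=LF[11]=0
  step 2: row=0, L[0]='y', prepend. Next row=LF[0]=9
  step 3: row=9, L[9]='x', prepend. Next row=LF[9]=8
  step 4: row=8, L[8]='y', prepend. Next row=LF[8]=12
  step 5: row=12, L[12]='y', prepend. Next row=LF[12]=13
  step 6: row=13, L[13]='w', prepend. Next row=LF[13]=5
  step 7: row=5, L[5]='z', prepend. Next row=LF[5]=15
  step 8: row=15, L[15]='z', prepend. Next row=LF[15]=16
  step 9: row=16, L[16]='z', prepend. Next row=LF[16]=17
  step 10: row=17, L[17]='y', prepend. Next row=LF[17]=14
  step 11: row=14, L[14]='v', prepend. Next row=LF[14]=2
  step 12: row=2, L[2]='y', prepend. Next row=LF[2]=10
  step 13: row=10, L[10]='w', prepend. Next row=LF[10]=4
  step 14: row=4, L[4]='x', prepend. Next row=LF[4]=7
  step 15: row=7, L[7]='w', prepend. Next row=LF[7]=3
  step 16: row=3, L[3]='v', prepend. Next row=LF[3]=1
  step 17: row=1, L[1]='x', prepend. Next row=LF[1]=6
  step 18: row=6, L[6]='y', prepend. Next row=LF[6]=11
Reversed output: yxvwxwyvyzzzwyyxy$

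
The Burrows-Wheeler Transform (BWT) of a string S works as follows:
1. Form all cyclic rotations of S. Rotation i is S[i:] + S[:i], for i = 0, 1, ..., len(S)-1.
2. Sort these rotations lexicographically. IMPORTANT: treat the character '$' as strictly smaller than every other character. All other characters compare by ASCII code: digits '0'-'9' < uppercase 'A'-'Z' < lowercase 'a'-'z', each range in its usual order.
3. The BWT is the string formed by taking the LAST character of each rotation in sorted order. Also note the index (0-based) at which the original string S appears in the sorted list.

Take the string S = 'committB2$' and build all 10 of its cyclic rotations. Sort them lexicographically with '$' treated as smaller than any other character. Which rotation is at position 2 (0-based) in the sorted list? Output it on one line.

Answer: B2$committ

Derivation:
All 10 rotations (rotation i = S[i:]+S[:i]):
  rot[0] = committB2$
  rot[1] = ommittB2$c
  rot[2] = mmittB2$co
  rot[3] = mittB2$com
  rot[4] = ittB2$comm
  rot[5] = ttB2$commi
  rot[6] = tB2$commit
  rot[7] = B2$committ
  rot[8] = 2$committB
  rot[9] = $committB2
Sorted (with $ < everything):
  sorted[0] = $committB2
  sorted[1] = 2$committB
  sorted[2] = B2$committ
  sorted[3] = committB2$
  sorted[4] = ittB2$comm
  sorted[5] = mittB2$com
  sorted[6] = mmittB2$co
  sorted[7] = ommittB2$c
  sorted[8] = tB2$commit
  sorted[9] = ttB2$commi
sorted[2] = B2$committ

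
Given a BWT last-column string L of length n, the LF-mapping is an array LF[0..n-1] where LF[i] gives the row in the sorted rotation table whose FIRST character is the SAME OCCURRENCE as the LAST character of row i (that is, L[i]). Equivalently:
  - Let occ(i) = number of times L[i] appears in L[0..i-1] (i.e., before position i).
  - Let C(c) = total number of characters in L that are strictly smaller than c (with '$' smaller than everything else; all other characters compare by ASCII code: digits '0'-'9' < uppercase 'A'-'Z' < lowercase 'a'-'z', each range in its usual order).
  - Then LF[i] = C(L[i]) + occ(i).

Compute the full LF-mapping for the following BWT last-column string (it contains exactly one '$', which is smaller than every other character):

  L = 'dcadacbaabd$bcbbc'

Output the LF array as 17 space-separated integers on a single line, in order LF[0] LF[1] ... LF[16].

Char counts: '$':1, 'a':4, 'b':5, 'c':4, 'd':3
C (first-col start): C('$')=0, C('a')=1, C('b')=5, C('c')=10, C('d')=14
L[0]='d': occ=0, LF[0]=C('d')+0=14+0=14
L[1]='c': occ=0, LF[1]=C('c')+0=10+0=10
L[2]='a': occ=0, LF[2]=C('a')+0=1+0=1
L[3]='d': occ=1, LF[3]=C('d')+1=14+1=15
L[4]='a': occ=1, LF[4]=C('a')+1=1+1=2
L[5]='c': occ=1, LF[5]=C('c')+1=10+1=11
L[6]='b': occ=0, LF[6]=C('b')+0=5+0=5
L[7]='a': occ=2, LF[7]=C('a')+2=1+2=3
L[8]='a': occ=3, LF[8]=C('a')+3=1+3=4
L[9]='b': occ=1, LF[9]=C('b')+1=5+1=6
L[10]='d': occ=2, LF[10]=C('d')+2=14+2=16
L[11]='$': occ=0, LF[11]=C('$')+0=0+0=0
L[12]='b': occ=2, LF[12]=C('b')+2=5+2=7
L[13]='c': occ=2, LF[13]=C('c')+2=10+2=12
L[14]='b': occ=3, LF[14]=C('b')+3=5+3=8
L[15]='b': occ=4, LF[15]=C('b')+4=5+4=9
L[16]='c': occ=3, LF[16]=C('c')+3=10+3=13

Answer: 14 10 1 15 2 11 5 3 4 6 16 0 7 12 8 9 13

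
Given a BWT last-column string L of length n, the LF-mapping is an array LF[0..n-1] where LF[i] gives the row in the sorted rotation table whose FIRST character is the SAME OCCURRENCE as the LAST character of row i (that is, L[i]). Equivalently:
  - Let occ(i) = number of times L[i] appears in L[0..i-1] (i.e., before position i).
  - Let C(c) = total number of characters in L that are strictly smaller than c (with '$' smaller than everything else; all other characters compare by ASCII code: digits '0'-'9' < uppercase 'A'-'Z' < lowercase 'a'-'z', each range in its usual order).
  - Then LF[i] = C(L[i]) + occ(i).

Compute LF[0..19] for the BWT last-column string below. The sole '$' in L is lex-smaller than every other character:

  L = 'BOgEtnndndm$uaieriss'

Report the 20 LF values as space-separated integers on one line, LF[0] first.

Char counts: '$':1, 'B':1, 'E':1, 'O':1, 'a':1, 'd':2, 'e':1, 'g':1, 'i':2, 'm':1, 'n':3, 'r':1, 's':2, 't':1, 'u':1
C (first-col start): C('$')=0, C('B')=1, C('E')=2, C('O')=3, C('a')=4, C('d')=5, C('e')=7, C('g')=8, C('i')=9, C('m')=11, C('n')=12, C('r')=15, C('s')=16, C('t')=18, C('u')=19
L[0]='B': occ=0, LF[0]=C('B')+0=1+0=1
L[1]='O': occ=0, LF[1]=C('O')+0=3+0=3
L[2]='g': occ=0, LF[2]=C('g')+0=8+0=8
L[3]='E': occ=0, LF[3]=C('E')+0=2+0=2
L[4]='t': occ=0, LF[4]=C('t')+0=18+0=18
L[5]='n': occ=0, LF[5]=C('n')+0=12+0=12
L[6]='n': occ=1, LF[6]=C('n')+1=12+1=13
L[7]='d': occ=0, LF[7]=C('d')+0=5+0=5
L[8]='n': occ=2, LF[8]=C('n')+2=12+2=14
L[9]='d': occ=1, LF[9]=C('d')+1=5+1=6
L[10]='m': occ=0, LF[10]=C('m')+0=11+0=11
L[11]='$': occ=0, LF[11]=C('$')+0=0+0=0
L[12]='u': occ=0, LF[12]=C('u')+0=19+0=19
L[13]='a': occ=0, LF[13]=C('a')+0=4+0=4
L[14]='i': occ=0, LF[14]=C('i')+0=9+0=9
L[15]='e': occ=0, LF[15]=C('e')+0=7+0=7
L[16]='r': occ=0, LF[16]=C('r')+0=15+0=15
L[17]='i': occ=1, LF[17]=C('i')+1=9+1=10
L[18]='s': occ=0, LF[18]=C('s')+0=16+0=16
L[19]='s': occ=1, LF[19]=C('s')+1=16+1=17

Answer: 1 3 8 2 18 12 13 5 14 6 11 0 19 4 9 7 15 10 16 17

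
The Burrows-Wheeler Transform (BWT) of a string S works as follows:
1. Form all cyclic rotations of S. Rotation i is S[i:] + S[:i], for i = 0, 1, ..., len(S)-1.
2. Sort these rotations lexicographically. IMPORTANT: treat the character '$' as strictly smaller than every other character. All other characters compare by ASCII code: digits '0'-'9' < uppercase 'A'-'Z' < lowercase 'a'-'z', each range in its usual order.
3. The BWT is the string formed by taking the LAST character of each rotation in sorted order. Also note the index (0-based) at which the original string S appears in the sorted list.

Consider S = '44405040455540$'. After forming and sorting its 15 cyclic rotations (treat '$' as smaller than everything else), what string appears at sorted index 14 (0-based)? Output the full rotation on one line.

All 15 rotations (rotation i = S[i:]+S[:i]):
  rot[0] = 44405040455540$
  rot[1] = 4405040455540$4
  rot[2] = 405040455540$44
  rot[3] = 05040455540$444
  rot[4] = 5040455540$4440
  rot[5] = 040455540$44405
  rot[6] = 40455540$444050
  rot[7] = 0455540$4440504
  rot[8] = 455540$44405040
  rot[9] = 55540$444050404
  rot[10] = 5540$4440504045
  rot[11] = 540$44405040455
  rot[12] = 40$444050404555
  rot[13] = 0$4440504045554
  rot[14] = $44405040455540
Sorted (with $ < everything):
  sorted[0] = $44405040455540
  sorted[1] = 0$4440504045554
  sorted[2] = 040455540$44405
  sorted[3] = 0455540$4440504
  sorted[4] = 05040455540$444
  sorted[5] = 40$444050404555
  sorted[6] = 40455540$444050
  sorted[7] = 405040455540$44
  sorted[8] = 4405040455540$4
  sorted[9] = 44405040455540$
  sorted[10] = 455540$44405040
  sorted[11] = 5040455540$4440
  sorted[12] = 540$44405040455
  sorted[13] = 5540$4440504045
  sorted[14] = 55540$444050404
sorted[14] = 55540$444050404

Answer: 55540$444050404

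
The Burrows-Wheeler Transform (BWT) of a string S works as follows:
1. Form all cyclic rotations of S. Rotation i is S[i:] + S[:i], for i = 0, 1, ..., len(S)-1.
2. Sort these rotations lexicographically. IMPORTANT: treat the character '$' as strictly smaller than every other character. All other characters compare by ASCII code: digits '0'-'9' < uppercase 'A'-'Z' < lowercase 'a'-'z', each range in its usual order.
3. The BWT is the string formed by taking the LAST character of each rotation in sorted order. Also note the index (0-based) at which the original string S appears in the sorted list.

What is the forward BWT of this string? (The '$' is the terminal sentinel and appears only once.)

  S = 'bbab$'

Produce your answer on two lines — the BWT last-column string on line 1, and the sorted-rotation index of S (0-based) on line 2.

Answer: bbab$
4

Derivation:
All 5 rotations (rotation i = S[i:]+S[:i]):
  rot[0] = bbab$
  rot[1] = bab$b
  rot[2] = ab$bb
  rot[3] = b$bba
  rot[4] = $bbab
Sorted (with $ < everything):
  sorted[0] = $bbab  (last char: 'b')
  sorted[1] = ab$bb  (last char: 'b')
  sorted[2] = b$bba  (last char: 'a')
  sorted[3] = bab$b  (last char: 'b')
  sorted[4] = bbab$  (last char: '$')
Last column: bbab$
Original string S is at sorted index 4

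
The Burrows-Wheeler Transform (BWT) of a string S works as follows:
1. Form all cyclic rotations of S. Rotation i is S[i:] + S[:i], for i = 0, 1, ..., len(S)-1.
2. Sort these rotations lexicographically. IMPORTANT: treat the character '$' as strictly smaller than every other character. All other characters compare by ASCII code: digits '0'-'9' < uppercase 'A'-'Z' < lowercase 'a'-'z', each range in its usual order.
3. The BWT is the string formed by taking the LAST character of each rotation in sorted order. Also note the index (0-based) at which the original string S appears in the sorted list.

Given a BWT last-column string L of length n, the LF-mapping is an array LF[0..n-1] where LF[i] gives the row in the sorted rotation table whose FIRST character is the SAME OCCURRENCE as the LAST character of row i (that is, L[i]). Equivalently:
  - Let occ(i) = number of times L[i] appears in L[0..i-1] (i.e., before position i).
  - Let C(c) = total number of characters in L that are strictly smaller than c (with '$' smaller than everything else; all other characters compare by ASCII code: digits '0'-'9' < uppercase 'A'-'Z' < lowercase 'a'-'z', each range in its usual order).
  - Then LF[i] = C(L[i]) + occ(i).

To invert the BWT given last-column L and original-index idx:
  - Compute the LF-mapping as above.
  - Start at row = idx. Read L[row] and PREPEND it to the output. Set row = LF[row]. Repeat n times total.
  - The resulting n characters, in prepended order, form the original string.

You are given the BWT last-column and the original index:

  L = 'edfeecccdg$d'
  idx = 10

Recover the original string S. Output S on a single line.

Answer: fcdgedcdece$

Derivation:
LF mapping: 7 4 10 8 9 1 2 3 5 11 0 6
Walk LF starting at row 10, prepending L[row]:
  step 1: row=10, L[10]='$', prepend. Next row=LF[10]=0
  step 2: row=0, L[0]='e', prepend. Next row=LF[0]=7
  step 3: row=7, L[7]='c', prepend. Next row=LF[7]=3
  step 4: row=3, L[3]='e', prepend. Next row=LF[3]=8
  step 5: row=8, L[8]='d', prepend. Next row=LF[8]=5
  step 6: row=5, L[5]='c', prepend. Next row=LF[5]=1
  step 7: row=1, L[1]='d', prepend. Next row=LF[1]=4
  step 8: row=4, L[4]='e', prepend. Next row=LF[4]=9
  step 9: row=9, L[9]='g', prepend. Next row=LF[9]=11
  step 10: row=11, L[11]='d', prepend. Next row=LF[11]=6
  step 11: row=6, L[6]='c', prepend. Next row=LF[6]=2
  step 12: row=2, L[2]='f', prepend. Next row=LF[2]=10
Reversed output: fcdgedcdece$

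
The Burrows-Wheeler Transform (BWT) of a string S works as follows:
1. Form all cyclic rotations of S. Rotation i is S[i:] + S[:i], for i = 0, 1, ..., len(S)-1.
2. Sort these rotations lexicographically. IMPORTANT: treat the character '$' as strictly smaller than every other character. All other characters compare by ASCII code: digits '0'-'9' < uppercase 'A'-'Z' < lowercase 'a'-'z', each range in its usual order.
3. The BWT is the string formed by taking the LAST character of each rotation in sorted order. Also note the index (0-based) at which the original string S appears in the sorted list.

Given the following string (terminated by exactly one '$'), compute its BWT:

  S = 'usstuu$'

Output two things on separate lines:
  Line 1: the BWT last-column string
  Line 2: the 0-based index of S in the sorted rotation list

Answer: uussu$t
5

Derivation:
All 7 rotations (rotation i = S[i:]+S[:i]):
  rot[0] = usstuu$
  rot[1] = sstuu$u
  rot[2] = stuu$us
  rot[3] = tuu$uss
  rot[4] = uu$usst
  rot[5] = u$usstu
  rot[6] = $usstuu
Sorted (with $ < everything):
  sorted[0] = $usstuu  (last char: 'u')
  sorted[1] = sstuu$u  (last char: 'u')
  sorted[2] = stuu$us  (last char: 's')
  sorted[3] = tuu$uss  (last char: 's')
  sorted[4] = u$usstu  (last char: 'u')
  sorted[5] = usstuu$  (last char: '$')
  sorted[6] = uu$usst  (last char: 't')
Last column: uussu$t
Original string S is at sorted index 5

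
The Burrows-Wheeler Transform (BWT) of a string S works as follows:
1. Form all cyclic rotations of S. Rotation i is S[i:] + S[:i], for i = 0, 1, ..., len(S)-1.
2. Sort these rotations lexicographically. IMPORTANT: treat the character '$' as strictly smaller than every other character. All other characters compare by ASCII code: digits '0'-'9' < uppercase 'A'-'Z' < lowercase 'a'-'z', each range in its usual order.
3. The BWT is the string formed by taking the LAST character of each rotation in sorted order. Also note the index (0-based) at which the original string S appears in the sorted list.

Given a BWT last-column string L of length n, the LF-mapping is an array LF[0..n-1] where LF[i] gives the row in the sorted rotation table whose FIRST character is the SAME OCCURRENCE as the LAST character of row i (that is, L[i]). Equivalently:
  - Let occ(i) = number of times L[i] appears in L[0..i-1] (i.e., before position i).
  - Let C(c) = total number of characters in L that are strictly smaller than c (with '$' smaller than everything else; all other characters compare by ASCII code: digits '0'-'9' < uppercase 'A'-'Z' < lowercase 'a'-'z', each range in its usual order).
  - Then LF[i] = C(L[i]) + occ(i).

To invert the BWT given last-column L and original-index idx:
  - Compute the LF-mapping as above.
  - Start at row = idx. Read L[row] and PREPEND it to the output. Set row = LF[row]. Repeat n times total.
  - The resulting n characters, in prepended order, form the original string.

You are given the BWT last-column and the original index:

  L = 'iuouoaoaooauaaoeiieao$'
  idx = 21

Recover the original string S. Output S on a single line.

LF mapping: 9 19 12 20 13 1 14 2 15 16 3 21 4 5 17 7 10 11 8 6 18 0
Walk LF starting at row 21, prepending L[row]:
  step 1: row=21, L[21]='$', prepend. Next row=LF[21]=0
  step 2: row=0, L[0]='i', prepend. Next row=LF[0]=9
  step 3: row=9, L[9]='o', prepend. Next row=LF[9]=16
  step 4: row=16, L[16]='i', prepend. Next row=LF[16]=10
  step 5: row=10, L[10]='a', prepend. Next row=LF[10]=3
  step 6: row=3, L[3]='u', prepend. Next row=LF[3]=20
  step 7: row=20, L[20]='o', prepend. Next row=LF[20]=18
  step 8: row=18, L[18]='e', prepend. Next row=LF[18]=8
  step 9: row=8, L[8]='o', prepend. Next row=LF[8]=15
  step 10: row=15, L[15]='e', prepend. Next row=LF[15]=7
  step 11: row=7, L[7]='a', prepend. Next row=LF[7]=2
  step 12: row=2, L[2]='o', prepend. Next row=LF[2]=12
  step 13: row=12, L[12]='a', prepend. Next row=LF[12]=4
  step 14: row=4, L[4]='o', prepend. Next row=LF[4]=13
  step 15: row=13, L[13]='a', prepend. Next row=LF[13]=5
  step 16: row=5, L[5]='a', prepend. Next row=LF[5]=1
  step 17: row=1, L[1]='u', prepend. Next row=LF[1]=19
  step 18: row=19, L[19]='a', prepend. Next row=LF[19]=6
  step 19: row=6, L[6]='o', prepend. Next row=LF[6]=14
  step 20: row=14, L[14]='o', prepend. Next row=LF[14]=17
  step 21: row=17, L[17]='i', prepend. Next row=LF[17]=11
  step 22: row=11, L[11]='u', prepend. Next row=LF[11]=21
Reversed output: uiooauaaoaoaeoeouaioi$

Answer: uiooauaaoaoaeoeouaioi$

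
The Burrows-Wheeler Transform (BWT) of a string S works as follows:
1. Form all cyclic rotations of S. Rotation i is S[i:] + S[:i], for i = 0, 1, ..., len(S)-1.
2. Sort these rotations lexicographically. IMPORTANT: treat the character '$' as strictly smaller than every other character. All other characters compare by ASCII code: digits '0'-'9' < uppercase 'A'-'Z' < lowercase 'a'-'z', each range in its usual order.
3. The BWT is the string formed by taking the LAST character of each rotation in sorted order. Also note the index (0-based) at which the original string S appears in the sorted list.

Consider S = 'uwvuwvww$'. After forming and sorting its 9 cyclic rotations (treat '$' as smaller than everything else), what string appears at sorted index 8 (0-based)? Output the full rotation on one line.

All 9 rotations (rotation i = S[i:]+S[:i]):
  rot[0] = uwvuwvww$
  rot[1] = wvuwvww$u
  rot[2] = vuwvww$uw
  rot[3] = uwvww$uwv
  rot[4] = wvww$uwvu
  rot[5] = vww$uwvuw
  rot[6] = ww$uwvuwv
  rot[7] = w$uwvuwvw
  rot[8] = $uwvuwvww
Sorted (with $ < everything):
  sorted[0] = $uwvuwvww
  sorted[1] = uwvuwvww$
  sorted[2] = uwvww$uwv
  sorted[3] = vuwvww$uw
  sorted[4] = vww$uwvuw
  sorted[5] = w$uwvuwvw
  sorted[6] = wvuwvww$u
  sorted[7] = wvww$uwvu
  sorted[8] = ww$uwvuwv
sorted[8] = ww$uwvuwv

Answer: ww$uwvuwv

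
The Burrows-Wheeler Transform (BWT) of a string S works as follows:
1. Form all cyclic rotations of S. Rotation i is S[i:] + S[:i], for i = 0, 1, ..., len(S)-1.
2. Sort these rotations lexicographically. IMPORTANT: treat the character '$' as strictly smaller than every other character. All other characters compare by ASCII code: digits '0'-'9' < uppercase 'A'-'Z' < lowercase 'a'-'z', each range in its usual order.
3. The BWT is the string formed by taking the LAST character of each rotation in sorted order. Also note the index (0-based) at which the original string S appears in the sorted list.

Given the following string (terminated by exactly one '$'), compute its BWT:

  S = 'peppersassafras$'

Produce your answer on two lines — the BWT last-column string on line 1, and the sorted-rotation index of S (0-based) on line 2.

Answer: ssrsppa$pefeasra
7

Derivation:
All 16 rotations (rotation i = S[i:]+S[:i]):
  rot[0] = peppersassafras$
  rot[1] = eppersassafras$p
  rot[2] = ppersassafras$pe
  rot[3] = persassafras$pep
  rot[4] = ersassafras$pepp
  rot[5] = rsassafras$peppe
  rot[6] = sassafras$pepper
  rot[7] = assafras$peppers
  rot[8] = ssafras$peppersa
  rot[9] = safras$peppersas
  rot[10] = afras$peppersass
  rot[11] = fras$peppersassa
  rot[12] = ras$peppersassaf
  rot[13] = as$peppersassafr
  rot[14] = s$peppersassafra
  rot[15] = $peppersassafras
Sorted (with $ < everything):
  sorted[0] = $peppersassafras  (last char: 's')
  sorted[1] = afras$peppersass  (last char: 's')
  sorted[2] = as$peppersassafr  (last char: 'r')
  sorted[3] = assafras$peppers  (last char: 's')
  sorted[4] = eppersassafras$p  (last char: 'p')
  sorted[5] = ersassafras$pepp  (last char: 'p')
  sorted[6] = fras$peppersassa  (last char: 'a')
  sorted[7] = peppersassafras$  (last char: '$')
  sorted[8] = persassafras$pep  (last char: 'p')
  sorted[9] = ppersassafras$pe  (last char: 'e')
  sorted[10] = ras$peppersassaf  (last char: 'f')
  sorted[11] = rsassafras$peppe  (last char: 'e')
  sorted[12] = s$peppersassafra  (last char: 'a')
  sorted[13] = safras$peppersas  (last char: 's')
  sorted[14] = sassafras$pepper  (last char: 'r')
  sorted[15] = ssafras$peppersa  (last char: 'a')
Last column: ssrsppa$pefeasra
Original string S is at sorted index 7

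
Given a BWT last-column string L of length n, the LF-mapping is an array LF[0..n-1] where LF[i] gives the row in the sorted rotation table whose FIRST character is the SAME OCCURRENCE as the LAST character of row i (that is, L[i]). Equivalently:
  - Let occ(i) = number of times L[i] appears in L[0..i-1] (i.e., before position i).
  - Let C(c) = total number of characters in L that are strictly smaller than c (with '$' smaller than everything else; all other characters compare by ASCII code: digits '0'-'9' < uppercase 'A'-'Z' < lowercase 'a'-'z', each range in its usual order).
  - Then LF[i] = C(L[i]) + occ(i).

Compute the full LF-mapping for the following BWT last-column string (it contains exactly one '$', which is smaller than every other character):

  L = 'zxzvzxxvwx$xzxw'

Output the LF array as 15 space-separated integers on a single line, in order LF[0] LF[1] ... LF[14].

Char counts: '$':1, 'v':2, 'w':2, 'x':6, 'z':4
C (first-col start): C('$')=0, C('v')=1, C('w')=3, C('x')=5, C('z')=11
L[0]='z': occ=0, LF[0]=C('z')+0=11+0=11
L[1]='x': occ=0, LF[1]=C('x')+0=5+0=5
L[2]='z': occ=1, LF[2]=C('z')+1=11+1=12
L[3]='v': occ=0, LF[3]=C('v')+0=1+0=1
L[4]='z': occ=2, LF[4]=C('z')+2=11+2=13
L[5]='x': occ=1, LF[5]=C('x')+1=5+1=6
L[6]='x': occ=2, LF[6]=C('x')+2=5+2=7
L[7]='v': occ=1, LF[7]=C('v')+1=1+1=2
L[8]='w': occ=0, LF[8]=C('w')+0=3+0=3
L[9]='x': occ=3, LF[9]=C('x')+3=5+3=8
L[10]='$': occ=0, LF[10]=C('$')+0=0+0=0
L[11]='x': occ=4, LF[11]=C('x')+4=5+4=9
L[12]='z': occ=3, LF[12]=C('z')+3=11+3=14
L[13]='x': occ=5, LF[13]=C('x')+5=5+5=10
L[14]='w': occ=1, LF[14]=C('w')+1=3+1=4

Answer: 11 5 12 1 13 6 7 2 3 8 0 9 14 10 4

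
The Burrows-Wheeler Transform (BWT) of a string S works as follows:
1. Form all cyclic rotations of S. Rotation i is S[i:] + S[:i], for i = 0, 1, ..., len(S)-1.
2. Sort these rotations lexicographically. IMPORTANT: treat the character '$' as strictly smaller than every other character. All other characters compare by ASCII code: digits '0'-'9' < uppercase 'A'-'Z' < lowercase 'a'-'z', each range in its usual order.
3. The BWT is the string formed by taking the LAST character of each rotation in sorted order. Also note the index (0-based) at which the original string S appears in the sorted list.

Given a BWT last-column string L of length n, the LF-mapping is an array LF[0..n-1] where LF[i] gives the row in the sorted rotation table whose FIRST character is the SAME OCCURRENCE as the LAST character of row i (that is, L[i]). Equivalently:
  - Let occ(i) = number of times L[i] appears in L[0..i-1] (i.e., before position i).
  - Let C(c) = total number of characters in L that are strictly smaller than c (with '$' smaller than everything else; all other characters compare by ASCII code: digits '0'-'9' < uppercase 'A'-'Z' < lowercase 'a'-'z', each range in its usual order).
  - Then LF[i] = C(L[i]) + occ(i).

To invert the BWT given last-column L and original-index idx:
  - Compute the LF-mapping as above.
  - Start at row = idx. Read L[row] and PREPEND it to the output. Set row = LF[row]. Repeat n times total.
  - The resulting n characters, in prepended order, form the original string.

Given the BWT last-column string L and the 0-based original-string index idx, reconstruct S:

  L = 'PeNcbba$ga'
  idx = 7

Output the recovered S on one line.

LF mapping: 2 8 1 7 5 6 3 0 9 4
Walk LF starting at row 7, prepending L[row]:
  step 1: row=7, L[7]='$', prepend. Next row=LF[7]=0
  step 2: row=0, L[0]='P', prepend. Next row=LF[0]=2
  step 3: row=2, L[2]='N', prepend. Next row=LF[2]=1
  step 4: row=1, L[1]='e', prepend. Next row=LF[1]=8
  step 5: row=8, L[8]='g', prepend. Next row=LF[8]=9
  step 6: row=9, L[9]='a', prepend. Next row=LF[9]=4
  step 7: row=4, L[4]='b', prepend. Next row=LF[4]=5
  step 8: row=5, L[5]='b', prepend. Next row=LF[5]=6
  step 9: row=6, L[6]='a', prepend. Next row=LF[6]=3
  step 10: row=3, L[3]='c', prepend. Next row=LF[3]=7
Reversed output: cabbageNP$

Answer: cabbageNP$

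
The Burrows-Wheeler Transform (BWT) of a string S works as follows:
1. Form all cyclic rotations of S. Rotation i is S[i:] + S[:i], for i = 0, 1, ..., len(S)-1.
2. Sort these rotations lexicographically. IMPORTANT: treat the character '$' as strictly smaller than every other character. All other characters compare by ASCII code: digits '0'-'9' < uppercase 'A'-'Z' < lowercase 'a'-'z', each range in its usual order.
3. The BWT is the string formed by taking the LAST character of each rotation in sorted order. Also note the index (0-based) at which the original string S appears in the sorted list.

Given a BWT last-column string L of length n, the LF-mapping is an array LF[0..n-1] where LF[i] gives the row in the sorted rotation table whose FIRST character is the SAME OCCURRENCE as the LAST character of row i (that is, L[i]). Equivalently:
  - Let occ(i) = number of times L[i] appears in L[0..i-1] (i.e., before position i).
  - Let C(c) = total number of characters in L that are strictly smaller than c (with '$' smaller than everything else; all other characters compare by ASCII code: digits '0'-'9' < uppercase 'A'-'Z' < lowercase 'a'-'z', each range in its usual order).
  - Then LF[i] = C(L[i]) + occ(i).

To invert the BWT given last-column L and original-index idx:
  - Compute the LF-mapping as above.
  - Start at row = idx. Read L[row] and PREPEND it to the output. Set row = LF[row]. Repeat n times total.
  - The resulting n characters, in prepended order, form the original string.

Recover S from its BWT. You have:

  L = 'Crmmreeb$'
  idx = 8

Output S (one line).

Answer: remembrC$

Derivation:
LF mapping: 1 7 5 6 8 3 4 2 0
Walk LF starting at row 8, prepending L[row]:
  step 1: row=8, L[8]='$', prepend. Next row=LF[8]=0
  step 2: row=0, L[0]='C', prepend. Next row=LF[0]=1
  step 3: row=1, L[1]='r', prepend. Next row=LF[1]=7
  step 4: row=7, L[7]='b', prepend. Next row=LF[7]=2
  step 5: row=2, L[2]='m', prepend. Next row=LF[2]=5
  step 6: row=5, L[5]='e', prepend. Next row=LF[5]=3
  step 7: row=3, L[3]='m', prepend. Next row=LF[3]=6
  step 8: row=6, L[6]='e', prepend. Next row=LF[6]=4
  step 9: row=4, L[4]='r', prepend. Next row=LF[4]=8
Reversed output: remembrC$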